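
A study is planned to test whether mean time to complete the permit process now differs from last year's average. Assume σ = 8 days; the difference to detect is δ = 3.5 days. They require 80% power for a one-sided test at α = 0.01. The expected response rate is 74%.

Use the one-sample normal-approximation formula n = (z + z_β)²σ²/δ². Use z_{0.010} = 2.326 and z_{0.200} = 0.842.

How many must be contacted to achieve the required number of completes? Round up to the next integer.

n = (z_α + z_β)² · σ² / δ²
  = (2.326 + 0.842)² · 8² / 3.5²
  = 10.0362 · 64 / 12.25
  = 52.43
Adjust for 74% response: 52.43 / 0.74 = 70.86.
Round up → n = 71.

n = 71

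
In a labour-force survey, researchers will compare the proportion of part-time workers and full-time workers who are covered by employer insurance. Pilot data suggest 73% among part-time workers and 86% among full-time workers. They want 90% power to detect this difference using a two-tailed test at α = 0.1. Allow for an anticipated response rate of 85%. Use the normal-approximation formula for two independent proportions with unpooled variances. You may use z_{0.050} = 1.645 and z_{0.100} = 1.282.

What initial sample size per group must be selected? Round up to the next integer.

n = 190 per group

n = (z_{α/2} + z_β)² · [p₁(1−p₁) + p₂(1−p₂)] / (p₁ − p₂)²
  = (1.645 + 1.282)² · (0.73·0.27 + 0.86·0.14) / (-0.13)²
  = (2.927)² · (0.1971 + 0.1204) / 0.0169
  = 8.5673 · 0.3175 / 0.0169
  = 160.95
Adjust for 85% response: 160.95 / 0.85 = 189.36.
Round up → n = 190 per group.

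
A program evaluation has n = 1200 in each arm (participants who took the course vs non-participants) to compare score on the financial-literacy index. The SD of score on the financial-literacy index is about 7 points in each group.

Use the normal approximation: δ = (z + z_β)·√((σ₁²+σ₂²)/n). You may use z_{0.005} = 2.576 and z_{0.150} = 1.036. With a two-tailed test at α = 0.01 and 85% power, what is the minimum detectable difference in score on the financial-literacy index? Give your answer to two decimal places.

Minimum detectable difference ≈ 1.03 points

δ = (z_{α/2} + z_β) · √((σ₁²+σ₂²)/n)
  = (2.576 + 1.036) · √(98/1200)
  = 3.612 · √0.08167
  = 3.612 · 0.2858
  = 1.0322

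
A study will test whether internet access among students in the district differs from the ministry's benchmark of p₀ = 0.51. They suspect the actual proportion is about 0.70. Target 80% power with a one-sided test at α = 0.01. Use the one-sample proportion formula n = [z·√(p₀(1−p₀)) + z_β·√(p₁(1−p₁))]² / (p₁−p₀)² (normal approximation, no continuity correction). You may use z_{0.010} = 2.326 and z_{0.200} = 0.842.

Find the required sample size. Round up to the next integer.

n = [z_α·√(p₀q₀) + z_β·√(p₁q₁)]² / (p₁ − p₀)²
  = [2.326·√(0.51·0.49) + 0.842·√(0.70·0.30)]² / (0.19)²
  = [2.326·0.4999 + 0.842·0.4583]² / 0.0361
  = [1.5486]² / 0.0361
  = 66.43
Round up → n = 67.

n = 67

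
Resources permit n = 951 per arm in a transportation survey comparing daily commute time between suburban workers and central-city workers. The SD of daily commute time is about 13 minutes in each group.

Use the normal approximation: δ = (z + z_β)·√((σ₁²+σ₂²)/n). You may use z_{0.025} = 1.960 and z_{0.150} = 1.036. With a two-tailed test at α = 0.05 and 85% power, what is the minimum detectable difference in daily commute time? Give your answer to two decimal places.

Minimum detectable difference ≈ 1.79 minutes

δ = (z_{α/2} + z_β) · √((σ₁²+σ₂²)/n)
  = (1.960 + 1.036) · √(338/951)
  = 2.996 · √0.35542
  = 2.996 · 0.5962
  = 1.7861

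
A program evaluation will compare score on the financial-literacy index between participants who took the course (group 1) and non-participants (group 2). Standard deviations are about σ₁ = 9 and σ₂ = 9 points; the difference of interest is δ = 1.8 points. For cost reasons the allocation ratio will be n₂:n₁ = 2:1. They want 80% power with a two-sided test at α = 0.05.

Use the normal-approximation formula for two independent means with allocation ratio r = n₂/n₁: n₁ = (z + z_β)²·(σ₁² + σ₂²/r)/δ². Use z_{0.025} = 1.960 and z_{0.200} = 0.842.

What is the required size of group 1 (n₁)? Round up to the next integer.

n₁ = 295

n₁ = (z_{α/2} + z_β)² · (σ₁² + σ₂²/r) / δ²
   = (1.960 + 0.842)² · (9² + 9²/2) / 1.8²
   = 7.8512 · (81 + 40.5) / 3.24
   = 7.8512 · 121.5 / 3.24
   = 294.42
Round up → n₁ = 295; n₂ = r·n₁ = 2 × 295 = 590.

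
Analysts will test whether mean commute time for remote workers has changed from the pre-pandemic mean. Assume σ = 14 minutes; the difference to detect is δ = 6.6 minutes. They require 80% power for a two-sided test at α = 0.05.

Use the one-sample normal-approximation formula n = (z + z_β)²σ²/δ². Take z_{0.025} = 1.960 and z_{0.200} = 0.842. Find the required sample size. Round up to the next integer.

n = 36

n = (z_{α/2} + z_β)² · σ² / δ²
  = (1.960 + 0.842)² · 14² / 6.6²
  = 7.8512 · 196 / 43.56
  = 35.33
Round up → n = 36.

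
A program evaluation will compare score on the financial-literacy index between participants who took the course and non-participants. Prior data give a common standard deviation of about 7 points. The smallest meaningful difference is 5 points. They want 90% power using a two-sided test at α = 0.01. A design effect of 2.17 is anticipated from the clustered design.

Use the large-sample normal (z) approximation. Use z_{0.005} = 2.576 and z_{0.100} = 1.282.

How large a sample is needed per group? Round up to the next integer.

n = 127 per group

n = (z_{α/2} + z_β)² · (σ₁² + σ₂²) / δ²
  = (2.576 + 1.282)² · (2·7² = 98) / 5²
  = 14.8842 · 98 / 25
  = 58.35
Design effect: 2.17 × 58.35 = 126.61.
Round up → n = 127 per group.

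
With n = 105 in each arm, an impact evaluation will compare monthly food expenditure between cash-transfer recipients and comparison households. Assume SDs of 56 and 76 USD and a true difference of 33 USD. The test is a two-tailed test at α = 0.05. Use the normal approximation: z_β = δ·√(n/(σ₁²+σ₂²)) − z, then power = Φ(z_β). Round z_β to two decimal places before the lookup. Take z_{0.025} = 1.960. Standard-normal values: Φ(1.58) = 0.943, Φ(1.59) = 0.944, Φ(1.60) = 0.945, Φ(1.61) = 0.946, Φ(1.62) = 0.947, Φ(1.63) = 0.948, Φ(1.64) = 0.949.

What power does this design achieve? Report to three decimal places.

z_β = δ·√(n/(σ₁²+σ₂²)) − z_{α/2}
    = 33 · √(105/8912) − 1.960
    = 33 · 0.10854 − 1.960
    = 3.5820 − 1.960 = 1.6220 → 1.62
Power = Φ(1.62) = 0.947.

Power ≈ 0.947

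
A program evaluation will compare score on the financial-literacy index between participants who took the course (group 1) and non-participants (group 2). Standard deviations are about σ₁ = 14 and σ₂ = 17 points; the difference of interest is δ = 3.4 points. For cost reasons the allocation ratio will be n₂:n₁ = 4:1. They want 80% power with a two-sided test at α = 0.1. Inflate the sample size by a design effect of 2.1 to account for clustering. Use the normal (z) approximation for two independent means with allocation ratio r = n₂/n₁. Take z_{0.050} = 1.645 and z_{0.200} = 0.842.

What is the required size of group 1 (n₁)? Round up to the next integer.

n₁ = (z_{α/2} + z_β)² · (σ₁² + σ₂²/r) / δ²
   = (1.645 + 0.842)² · (14² + 17²/4) / 3.4²
   = 6.1852 · (196 + 72.25) / 11.56
   = 6.1852 · 268.25 / 11.56
   = 143.53
Design effect: 2.1 × 143.53 = 301.41.
Round up → n₁ = 302; n₂ = r·n₁ = 4 × 302 = 1208.

n₁ = 302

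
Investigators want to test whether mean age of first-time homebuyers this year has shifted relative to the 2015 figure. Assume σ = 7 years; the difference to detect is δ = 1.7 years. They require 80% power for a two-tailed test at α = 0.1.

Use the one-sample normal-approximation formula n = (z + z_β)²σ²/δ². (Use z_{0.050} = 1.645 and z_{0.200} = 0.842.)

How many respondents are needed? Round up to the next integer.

n = (z_{α/2} + z_β)² · σ² / δ²
  = (1.645 + 0.842)² · 7² / 1.7²
  = 6.1852 · 49 / 2.89
  = 104.87
Round up → n = 105.

n = 105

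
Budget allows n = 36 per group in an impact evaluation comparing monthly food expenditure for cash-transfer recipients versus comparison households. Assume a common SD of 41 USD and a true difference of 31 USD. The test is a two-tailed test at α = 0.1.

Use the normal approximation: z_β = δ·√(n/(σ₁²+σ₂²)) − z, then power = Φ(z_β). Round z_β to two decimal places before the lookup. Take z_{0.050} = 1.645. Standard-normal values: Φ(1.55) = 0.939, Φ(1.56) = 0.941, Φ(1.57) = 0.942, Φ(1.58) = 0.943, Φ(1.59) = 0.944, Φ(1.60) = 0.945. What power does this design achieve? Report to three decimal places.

Power ≈ 0.941

z_β = δ·√(n/(σ₁²+σ₂²)) − z_{α/2}
    = 31 · √(36/3362) − 1.645
    = 31 · 0.10348 − 1.645
    = 3.2079 − 1.645 = 1.5629 → 1.56
Power = Φ(1.56) = 0.941.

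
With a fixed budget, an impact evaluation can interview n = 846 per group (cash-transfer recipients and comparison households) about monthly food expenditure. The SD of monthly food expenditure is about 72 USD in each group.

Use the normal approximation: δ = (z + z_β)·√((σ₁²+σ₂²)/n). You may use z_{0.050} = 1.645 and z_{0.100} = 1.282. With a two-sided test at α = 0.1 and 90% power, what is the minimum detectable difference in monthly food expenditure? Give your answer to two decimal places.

Minimum detectable difference ≈ 10.25 USD

δ = (z_{α/2} + z_β) · √((σ₁²+σ₂²)/n)
  = (1.645 + 1.282) · √(10368/846)
  = 2.927 · √12.2553
  = 2.927 · 3.5008
  = 10.2467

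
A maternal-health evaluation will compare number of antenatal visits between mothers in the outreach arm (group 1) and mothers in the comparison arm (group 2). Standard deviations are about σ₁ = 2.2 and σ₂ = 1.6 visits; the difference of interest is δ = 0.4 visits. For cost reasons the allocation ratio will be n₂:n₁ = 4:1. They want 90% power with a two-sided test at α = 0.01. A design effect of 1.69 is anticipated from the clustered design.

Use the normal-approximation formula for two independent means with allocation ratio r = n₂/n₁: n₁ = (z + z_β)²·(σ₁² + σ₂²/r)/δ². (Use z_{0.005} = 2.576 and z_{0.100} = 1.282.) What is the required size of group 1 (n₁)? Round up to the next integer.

n₁ = 862

n₁ = (z_{α/2} + z_β)² · (σ₁² + σ₂²/r) / δ²
   = (2.576 + 1.282)² · (2.2² + 1.6²/4) / 0.4²
   = 14.8842 · (4.84 + 0.64) / 0.16
   = 14.8842 · 5.48 / 0.16
   = 509.78
Design effect: 1.69 × 509.78 = 861.53.
Round up → n₁ = 862; n₂ = r·n₁ = 4 × 862 = 3448.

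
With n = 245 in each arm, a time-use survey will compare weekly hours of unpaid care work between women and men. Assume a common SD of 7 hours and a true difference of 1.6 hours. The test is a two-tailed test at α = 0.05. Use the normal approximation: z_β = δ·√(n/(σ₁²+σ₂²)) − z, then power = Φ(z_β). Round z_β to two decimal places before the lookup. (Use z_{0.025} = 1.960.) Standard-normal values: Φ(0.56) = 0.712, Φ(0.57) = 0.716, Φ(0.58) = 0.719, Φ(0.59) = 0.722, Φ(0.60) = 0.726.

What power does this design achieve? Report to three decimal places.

Power ≈ 0.716

z_β = δ·√(n/(σ₁²+σ₂²)) − z_{α/2}
    = 1.6 · √(245/98) − 1.960
    = 1.6 · 1.58114 − 1.960
    = 2.5298 − 1.960 = 0.5698 → 0.57
Power = Φ(0.57) = 0.716.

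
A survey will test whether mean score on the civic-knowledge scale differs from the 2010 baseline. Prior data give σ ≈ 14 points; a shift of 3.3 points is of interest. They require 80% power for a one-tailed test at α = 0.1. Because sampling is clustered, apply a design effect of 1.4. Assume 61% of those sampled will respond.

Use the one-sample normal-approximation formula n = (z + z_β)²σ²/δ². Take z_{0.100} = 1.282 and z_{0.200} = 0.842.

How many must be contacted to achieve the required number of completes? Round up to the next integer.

n = (z_α + z_β)² · σ² / δ²
  = (1.282 + 0.842)² · 14² / 3.3²
  = 4.5114 · 196 / 10.89
  = 81.20
Design effect: 1.4 × 81.20 = 113.68.
Adjust for 61% response: 113.68 / 0.61 = 186.35.
Round up → n = 187.

n = 187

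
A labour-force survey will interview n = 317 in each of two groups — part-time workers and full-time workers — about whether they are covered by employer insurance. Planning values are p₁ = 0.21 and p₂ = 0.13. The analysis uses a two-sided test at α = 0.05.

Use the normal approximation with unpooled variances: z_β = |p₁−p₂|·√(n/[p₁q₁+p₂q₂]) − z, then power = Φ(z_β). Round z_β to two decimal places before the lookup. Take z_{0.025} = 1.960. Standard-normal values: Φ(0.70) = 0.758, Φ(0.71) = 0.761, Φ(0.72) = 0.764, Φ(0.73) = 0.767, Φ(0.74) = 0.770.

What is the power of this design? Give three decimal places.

Power ≈ 0.770

z_β = |p₁−p₂|·√(n/[p₁q₁+p₂q₂]) − z_{α/2}
    = 0.08 · √(317/0.2790) − 1.960
    = 0.08 · 33.7076 − 1.960
    = 2.6966 − 1.960 = 0.7366 → 0.74
Power = Φ(0.74) = 0.770.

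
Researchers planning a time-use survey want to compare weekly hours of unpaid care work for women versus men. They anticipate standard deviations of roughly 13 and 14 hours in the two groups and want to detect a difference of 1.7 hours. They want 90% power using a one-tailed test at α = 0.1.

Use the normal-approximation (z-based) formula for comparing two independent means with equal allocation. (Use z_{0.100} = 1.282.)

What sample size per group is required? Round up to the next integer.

n = 831 per group

n = (z_α + z_β)² · (σ₁² + σ₂²) / δ²
  = (1.282 + 1.282)² · (13² + 14² = 365) / 1.7²
  = 6.5741 · 365 / 2.89
  = 830.29
Round up → n = 831 per group.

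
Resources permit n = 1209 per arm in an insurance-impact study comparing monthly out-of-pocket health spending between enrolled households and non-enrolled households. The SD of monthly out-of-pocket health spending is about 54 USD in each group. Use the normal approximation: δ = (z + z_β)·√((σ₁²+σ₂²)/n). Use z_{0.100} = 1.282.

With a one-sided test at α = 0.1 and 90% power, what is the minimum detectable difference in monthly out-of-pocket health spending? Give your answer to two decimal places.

δ = (z_α + z_β) · √((σ₁²+σ₂²)/n)
  = (1.282 + 1.282) · √(5832/1209)
  = 2.564 · √4.8238
  = 2.564 · 2.1963
  = 5.6314

Minimum detectable difference ≈ 5.63 USD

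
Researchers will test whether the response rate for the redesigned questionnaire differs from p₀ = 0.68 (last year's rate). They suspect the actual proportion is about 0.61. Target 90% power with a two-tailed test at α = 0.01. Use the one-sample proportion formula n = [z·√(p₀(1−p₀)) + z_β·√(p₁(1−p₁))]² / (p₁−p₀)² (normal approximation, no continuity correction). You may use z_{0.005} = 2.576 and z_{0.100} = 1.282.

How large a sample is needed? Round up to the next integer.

n = [z_{α/2}·√(p₀q₀) + z_β·√(p₁q₁)]² / (p₁ − p₀)²
  = [2.576·√(0.68·0.32) + 1.282·√(0.61·0.39)]² / (-0.07)²
  = [2.576·0.4665 + 1.282·0.4877]² / 0.0049
  = [1.8269]² / 0.0049
  = 681.16
Round up → n = 682.

n = 682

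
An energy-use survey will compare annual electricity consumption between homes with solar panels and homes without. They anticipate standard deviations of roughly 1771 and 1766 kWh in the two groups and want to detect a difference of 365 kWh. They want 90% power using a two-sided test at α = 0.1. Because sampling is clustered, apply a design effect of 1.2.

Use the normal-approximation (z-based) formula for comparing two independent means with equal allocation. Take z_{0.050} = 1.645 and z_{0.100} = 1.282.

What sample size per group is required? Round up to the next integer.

n = 483 per group

n = (z_{α/2} + z_β)² · (σ₁² + σ₂²) / δ²
  = (1.645 + 1.282)² · (1771² + 1766² = 6255197) / 365²
  = 8.5673 · 6255197 / 133225
  = 402.25
Design effect: 1.2 × 402.25 = 482.71.
Round up → n = 483 per group.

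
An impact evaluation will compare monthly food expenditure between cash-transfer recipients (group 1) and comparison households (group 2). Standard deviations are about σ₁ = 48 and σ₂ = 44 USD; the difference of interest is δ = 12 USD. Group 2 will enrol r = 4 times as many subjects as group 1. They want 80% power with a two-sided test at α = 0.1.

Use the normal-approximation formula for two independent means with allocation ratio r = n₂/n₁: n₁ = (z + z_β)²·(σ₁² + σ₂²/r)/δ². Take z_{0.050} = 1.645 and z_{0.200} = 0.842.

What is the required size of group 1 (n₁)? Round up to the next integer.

n₁ = 120

n₁ = (z_{α/2} + z_β)² · (σ₁² + σ₂²/r) / δ²
   = (1.645 + 0.842)² · (48² + 44²/4) / 12²
   = 6.1852 · (2304 + 484) / 144
   = 6.1852 · 2788 / 144
   = 119.75
Round up → n₁ = 120; n₂ = r·n₁ = 4 × 120 = 480.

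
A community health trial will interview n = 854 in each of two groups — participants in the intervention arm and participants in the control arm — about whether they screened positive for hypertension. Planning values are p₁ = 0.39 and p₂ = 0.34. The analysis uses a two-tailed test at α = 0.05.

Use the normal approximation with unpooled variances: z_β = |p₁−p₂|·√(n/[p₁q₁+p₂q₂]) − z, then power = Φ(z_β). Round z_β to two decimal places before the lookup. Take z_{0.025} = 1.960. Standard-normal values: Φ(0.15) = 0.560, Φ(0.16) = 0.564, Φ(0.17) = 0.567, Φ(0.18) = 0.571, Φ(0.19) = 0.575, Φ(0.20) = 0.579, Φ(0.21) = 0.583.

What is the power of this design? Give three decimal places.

Power ≈ 0.575

z_β = |p₁−p₂|·√(n/[p₁q₁+p₂q₂]) − z_{α/2}
    = 0.05 · √(854/0.4623) − 1.960
    = 0.05 · 42.9801 − 1.960
    = 2.1490 − 1.960 = 0.1890 → 0.19
Power = Φ(0.19) = 0.575.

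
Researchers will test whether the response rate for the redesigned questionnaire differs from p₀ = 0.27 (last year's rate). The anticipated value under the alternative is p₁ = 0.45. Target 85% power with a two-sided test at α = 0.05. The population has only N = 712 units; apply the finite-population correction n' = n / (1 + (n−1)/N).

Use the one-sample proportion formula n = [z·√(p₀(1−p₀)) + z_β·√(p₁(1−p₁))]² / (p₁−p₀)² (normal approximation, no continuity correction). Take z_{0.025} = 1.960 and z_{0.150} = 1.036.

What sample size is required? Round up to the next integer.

n = [z_{α/2}·√(p₀q₀) + z_β·√(p₁q₁)]² / (p₁ − p₀)²
  = [1.960·√(0.27·0.73) + 1.036·√(0.45·0.55)]² / (0.18)²
  = [1.960·0.4440 + 1.036·0.4975]² / 0.0324
  = [1.3856]² / 0.0324
  = 59.25
Finite-population correction (N = 712): 59.25 / (1 + (59.25 − 1)/712) = 54.77.
Round up → n = 55.

n = 55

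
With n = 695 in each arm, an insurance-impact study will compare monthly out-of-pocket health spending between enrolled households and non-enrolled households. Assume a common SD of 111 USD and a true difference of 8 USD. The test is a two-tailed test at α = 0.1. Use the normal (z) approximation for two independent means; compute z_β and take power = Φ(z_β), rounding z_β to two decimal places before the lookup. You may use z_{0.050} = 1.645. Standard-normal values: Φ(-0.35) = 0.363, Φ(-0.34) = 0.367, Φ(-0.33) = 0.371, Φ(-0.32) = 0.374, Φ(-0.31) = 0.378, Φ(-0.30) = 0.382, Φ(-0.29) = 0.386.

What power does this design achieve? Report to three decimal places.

Power ≈ 0.382

z_β = δ·√(n/(σ₁²+σ₂²)) − z_{α/2}
    = 8 · √(695/24642) − 1.645
    = 8 · 0.16794 − 1.645
    = 1.3435 − 1.645 = -0.3015 → -0.30
Power = Φ(-0.30) = 0.382.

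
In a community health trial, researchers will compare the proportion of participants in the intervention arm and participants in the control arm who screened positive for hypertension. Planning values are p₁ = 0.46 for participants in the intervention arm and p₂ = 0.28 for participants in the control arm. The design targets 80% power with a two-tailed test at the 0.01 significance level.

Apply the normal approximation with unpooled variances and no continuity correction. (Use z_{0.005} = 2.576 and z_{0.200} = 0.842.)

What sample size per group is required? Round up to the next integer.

n = (z_{α/2} + z_β)² · [p₁(1−p₁) + p₂(1−p₂)] / (p₁ − p₂)²
  = (2.576 + 0.842)² · (0.46·0.54 + 0.28·0.72) / (0.18)²
  = (3.418)² · (0.2484 + 0.2016) / 0.0324
  = 11.6827 · 0.4500 / 0.0324
  = 162.26
Round up → n = 163 per group.

n = 163 per group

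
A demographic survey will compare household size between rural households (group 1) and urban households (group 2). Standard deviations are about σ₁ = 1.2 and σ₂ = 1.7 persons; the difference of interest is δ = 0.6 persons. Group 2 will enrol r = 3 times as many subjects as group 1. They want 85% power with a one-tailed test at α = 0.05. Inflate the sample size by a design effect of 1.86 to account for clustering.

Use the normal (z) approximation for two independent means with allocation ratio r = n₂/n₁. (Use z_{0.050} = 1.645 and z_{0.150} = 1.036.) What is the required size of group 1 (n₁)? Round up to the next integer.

n₁ = (z_α + z_β)² · (σ₁² + σ₂²/r) / δ²
   = (1.645 + 1.036)² · (1.2² + 1.7²/3) / 0.6²
   = 7.1878 · (1.44 + 0.96333) / 0.36
   = 7.1878 · 2.4033 / 0.36
   = 47.98
Design effect: 1.86 × 47.98 = 89.25.
Round up → n₁ = 90; n₂ = r·n₁ = 3 × 90 = 270.

n₁ = 90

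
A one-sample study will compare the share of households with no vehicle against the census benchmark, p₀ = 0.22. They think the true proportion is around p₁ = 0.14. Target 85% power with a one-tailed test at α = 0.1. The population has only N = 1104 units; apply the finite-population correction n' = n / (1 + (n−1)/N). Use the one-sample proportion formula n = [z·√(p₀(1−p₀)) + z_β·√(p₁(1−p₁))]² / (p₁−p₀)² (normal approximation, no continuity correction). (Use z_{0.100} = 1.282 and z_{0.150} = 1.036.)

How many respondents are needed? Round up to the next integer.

n = 112

n = [z_α·√(p₀q₀) + z_β·√(p₁q₁)]² / (p₁ − p₀)²
  = [1.282·√(0.22·0.78) + 1.036·√(0.14·0.86)]² / (-0.08)²
  = [1.282·0.4142 + 1.036·0.3470]² / 0.0064
  = [0.8905]² / 0.0064
  = 123.92
Finite-population correction (N = 1104): 123.92 / (1 + (123.92 − 1)/1104) = 111.50.
Round up → n = 112.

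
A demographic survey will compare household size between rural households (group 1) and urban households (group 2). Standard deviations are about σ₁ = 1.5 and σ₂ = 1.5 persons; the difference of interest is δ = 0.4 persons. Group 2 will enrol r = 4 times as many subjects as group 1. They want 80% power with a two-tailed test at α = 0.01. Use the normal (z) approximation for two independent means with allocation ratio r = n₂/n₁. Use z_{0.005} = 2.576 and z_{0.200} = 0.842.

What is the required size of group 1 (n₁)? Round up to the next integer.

n₁ = 206

n₁ = (z_{α/2} + z_β)² · (σ₁² + σ₂²/r) / δ²
   = (2.576 + 0.842)² · (1.5² + 1.5²/4) / 0.4²
   = 11.6827 · (2.25 + 0.5625) / 0.16
   = 11.6827 · 2.8125 / 0.16
   = 205.36
Round up → n₁ = 206; n₂ = r·n₁ = 4 × 206 = 824.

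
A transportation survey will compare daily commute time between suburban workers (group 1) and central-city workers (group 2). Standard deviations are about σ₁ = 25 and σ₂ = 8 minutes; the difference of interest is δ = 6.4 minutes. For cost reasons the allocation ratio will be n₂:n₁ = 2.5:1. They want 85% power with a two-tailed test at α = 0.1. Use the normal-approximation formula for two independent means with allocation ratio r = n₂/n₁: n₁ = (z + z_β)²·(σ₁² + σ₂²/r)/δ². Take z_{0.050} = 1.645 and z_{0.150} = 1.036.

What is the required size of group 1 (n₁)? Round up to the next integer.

n₁ = (z_{α/2} + z_β)² · (σ₁² + σ₂²/r) / δ²
   = (1.645 + 1.036)² · (25² + 8²/2.5) / 6.4²
   = 7.1878 · (625 + 25.6) / 40.96
   = 7.1878 · 650.6 / 40.96
   = 114.17
Round up → n₁ = 115; n₂ = r·n₁ = 2.5 × 115 = 288.

n₁ = 115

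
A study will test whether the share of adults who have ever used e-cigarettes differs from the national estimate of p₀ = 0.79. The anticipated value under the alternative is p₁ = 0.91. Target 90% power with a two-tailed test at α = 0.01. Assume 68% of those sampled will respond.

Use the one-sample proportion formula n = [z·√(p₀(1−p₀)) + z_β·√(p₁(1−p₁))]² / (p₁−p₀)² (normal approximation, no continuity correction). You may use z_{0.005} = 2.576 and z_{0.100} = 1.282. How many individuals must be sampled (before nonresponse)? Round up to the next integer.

n = 205

n = [z_{α/2}·√(p₀q₀) + z_β·√(p₁q₁)]² / (p₁ − p₀)²
  = [2.576·√(0.79·0.21) + 1.282·√(0.91·0.09)]² / (0.12)²
  = [2.576·0.4073 + 1.282·0.2862]² / 0.0144
  = [1.4161]² / 0.0144
  = 139.26
Adjust for 68% response: 139.26 / 0.68 = 204.80.
Round up → n = 205.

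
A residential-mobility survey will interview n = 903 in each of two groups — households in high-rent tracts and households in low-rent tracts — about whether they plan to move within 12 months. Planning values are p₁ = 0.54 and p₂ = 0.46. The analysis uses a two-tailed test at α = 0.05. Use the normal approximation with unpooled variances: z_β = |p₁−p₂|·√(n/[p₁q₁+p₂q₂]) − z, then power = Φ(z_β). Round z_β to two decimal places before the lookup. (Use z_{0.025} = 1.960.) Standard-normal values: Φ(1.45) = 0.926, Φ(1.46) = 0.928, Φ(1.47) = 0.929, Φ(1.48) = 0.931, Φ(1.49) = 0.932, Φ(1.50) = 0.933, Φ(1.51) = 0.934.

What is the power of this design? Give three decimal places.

Power ≈ 0.926

z_β = |p₁−p₂|·√(n/[p₁q₁+p₂q₂]) − z_{α/2}
    = 0.08 · √(903/0.4968) − 1.960
    = 0.08 · 42.6337 − 1.960
    = 3.4107 − 1.960 = 1.4507 → 1.45
Power = Φ(1.45) = 0.926.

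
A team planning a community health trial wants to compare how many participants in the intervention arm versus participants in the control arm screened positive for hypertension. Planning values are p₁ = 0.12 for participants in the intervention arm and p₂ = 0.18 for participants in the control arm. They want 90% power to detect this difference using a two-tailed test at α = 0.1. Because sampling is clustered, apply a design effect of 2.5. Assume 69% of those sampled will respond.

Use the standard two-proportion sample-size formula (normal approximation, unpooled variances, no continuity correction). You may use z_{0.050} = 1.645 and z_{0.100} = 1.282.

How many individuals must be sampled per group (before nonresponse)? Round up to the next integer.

n = (z_{α/2} + z_β)² · [p₁(1−p₁) + p₂(1−p₂)] / (p₁ − p₂)²
  = (1.645 + 1.282)² · (0.12·0.88 + 0.18·0.82) / (-0.06)²
  = (2.927)² · (0.1056 + 0.1476) / 0.0036
  = 8.5673 · 0.2532 / 0.0036
  = 602.57
Design effect: 2.5 × 602.57 = 1506.42.
Adjust for 69% response: 1506.42 / 0.69 = 2183.22.
Round up → n = 2184 per group.

n = 2184 per group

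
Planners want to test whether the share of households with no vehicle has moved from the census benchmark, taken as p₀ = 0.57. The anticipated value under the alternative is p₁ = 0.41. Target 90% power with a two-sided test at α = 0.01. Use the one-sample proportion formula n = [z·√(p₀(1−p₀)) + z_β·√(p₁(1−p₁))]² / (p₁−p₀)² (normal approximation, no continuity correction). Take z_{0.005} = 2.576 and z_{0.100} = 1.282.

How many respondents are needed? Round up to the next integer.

n = 142

n = [z_{α/2}·√(p₀q₀) + z_β·√(p₁q₁)]² / (p₁ − p₀)²
  = [2.576·√(0.57·0.43) + 1.282·√(0.41·0.59)]² / (-0.16)²
  = [2.576·0.4951 + 1.282·0.4918]² / 0.0256
  = [1.9058]² / 0.0256
  = 141.88
Round up → n = 142.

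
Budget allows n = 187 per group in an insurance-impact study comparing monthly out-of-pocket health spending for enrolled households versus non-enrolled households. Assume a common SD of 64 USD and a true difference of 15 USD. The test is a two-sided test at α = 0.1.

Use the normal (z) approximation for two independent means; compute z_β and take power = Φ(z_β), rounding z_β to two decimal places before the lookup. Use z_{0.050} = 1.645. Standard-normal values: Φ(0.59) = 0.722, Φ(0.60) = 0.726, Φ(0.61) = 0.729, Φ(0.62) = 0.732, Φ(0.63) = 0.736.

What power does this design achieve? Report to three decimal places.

z_β = δ·√(n/(σ₁²+σ₂²)) − z_{α/2}
    = 15 · √(187/8192) − 1.645
    = 15 · 0.15109 − 1.645
    = 2.2663 − 1.645 = 0.6213 → 0.62
Power = Φ(0.62) = 0.732.

Power ≈ 0.732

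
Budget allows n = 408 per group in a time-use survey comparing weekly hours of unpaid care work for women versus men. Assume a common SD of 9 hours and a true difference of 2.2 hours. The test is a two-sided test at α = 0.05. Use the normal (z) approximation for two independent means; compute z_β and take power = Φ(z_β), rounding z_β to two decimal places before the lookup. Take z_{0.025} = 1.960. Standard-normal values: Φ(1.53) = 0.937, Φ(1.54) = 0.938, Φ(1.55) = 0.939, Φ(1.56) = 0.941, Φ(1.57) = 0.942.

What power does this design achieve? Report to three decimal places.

Power ≈ 0.937

z_β = δ·√(n/(σ₁²+σ₂²)) − z_{α/2}
    = 2.2 · √(408/162) − 1.960
    = 2.2 · 1.58698 − 1.960
    = 3.4914 − 1.960 = 1.5314 → 1.53
Power = Φ(1.53) = 0.937.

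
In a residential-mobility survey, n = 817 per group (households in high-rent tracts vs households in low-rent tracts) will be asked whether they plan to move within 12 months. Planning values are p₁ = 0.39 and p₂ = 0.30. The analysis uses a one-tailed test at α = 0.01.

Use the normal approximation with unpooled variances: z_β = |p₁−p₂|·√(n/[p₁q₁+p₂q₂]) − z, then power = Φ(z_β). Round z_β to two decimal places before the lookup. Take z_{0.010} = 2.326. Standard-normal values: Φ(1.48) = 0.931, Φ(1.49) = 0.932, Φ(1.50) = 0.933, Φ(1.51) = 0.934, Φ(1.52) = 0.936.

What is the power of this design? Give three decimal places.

z_β = |p₁−p₂|·√(n/[p₁q₁+p₂q₂]) − z_α
    = 0.09 · √(817/0.4479) − 2.326
    = 0.09 · 42.7091 − 2.326
    = 3.8438 − 2.326 = 1.5178 → 1.52
Power = Φ(1.52) = 0.936.

Power ≈ 0.936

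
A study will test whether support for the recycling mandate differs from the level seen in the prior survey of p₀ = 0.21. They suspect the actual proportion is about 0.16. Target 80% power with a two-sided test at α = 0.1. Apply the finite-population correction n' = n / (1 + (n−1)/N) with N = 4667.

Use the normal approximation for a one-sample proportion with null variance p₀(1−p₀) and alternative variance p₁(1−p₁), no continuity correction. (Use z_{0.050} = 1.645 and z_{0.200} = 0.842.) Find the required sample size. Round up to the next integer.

n = [z_{α/2}·√(p₀q₀) + z_β·√(p₁q₁)]² / (p₁ − p₀)²
  = [1.645·√(0.21·0.79) + 0.842·√(0.16·0.84)]² / (-0.05)²
  = [1.645·0.4073 + 0.842·0.3666]² / 0.0025
  = [0.9787]² / 0.0025
  = 383.14
Finite-population correction (N = 4667): 383.14 / (1 + (383.14 − 1)/4667) = 354.15.
Round up → n = 355.

n = 355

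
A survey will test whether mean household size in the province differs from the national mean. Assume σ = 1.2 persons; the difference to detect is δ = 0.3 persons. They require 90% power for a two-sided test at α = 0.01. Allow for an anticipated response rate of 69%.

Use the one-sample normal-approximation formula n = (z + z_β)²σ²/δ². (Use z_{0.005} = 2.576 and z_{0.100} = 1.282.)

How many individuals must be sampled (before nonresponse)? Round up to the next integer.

n = (z_{α/2} + z_β)² · σ² / δ²
  = (2.576 + 1.282)² · 1.2² / 0.3²
  = 14.8842 · 1.44 / 0.09
  = 238.15
Adjust for 69% response: 238.15 / 0.69 = 345.14.
Round up → n = 346.

n = 346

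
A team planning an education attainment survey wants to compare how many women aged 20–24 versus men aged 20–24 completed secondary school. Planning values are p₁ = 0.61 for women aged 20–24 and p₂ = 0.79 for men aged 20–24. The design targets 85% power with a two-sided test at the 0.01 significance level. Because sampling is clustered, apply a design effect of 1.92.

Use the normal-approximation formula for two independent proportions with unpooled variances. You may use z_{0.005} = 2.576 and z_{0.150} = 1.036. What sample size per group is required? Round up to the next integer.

n = 313 per group

n = (z_{α/2} + z_β)² · [p₁(1−p₁) + p₂(1−p₂)] / (p₁ − p₂)²
  = (2.576 + 1.036)² · (0.61·0.39 + 0.79·0.21) / (-0.18)²
  = (3.612)² · (0.2379 + 0.1659) / 0.0324
  = 13.0465 · 0.4038 / 0.0324
  = 162.60
Design effect: 1.92 × 162.60 = 312.19.
Round up → n = 313 per group.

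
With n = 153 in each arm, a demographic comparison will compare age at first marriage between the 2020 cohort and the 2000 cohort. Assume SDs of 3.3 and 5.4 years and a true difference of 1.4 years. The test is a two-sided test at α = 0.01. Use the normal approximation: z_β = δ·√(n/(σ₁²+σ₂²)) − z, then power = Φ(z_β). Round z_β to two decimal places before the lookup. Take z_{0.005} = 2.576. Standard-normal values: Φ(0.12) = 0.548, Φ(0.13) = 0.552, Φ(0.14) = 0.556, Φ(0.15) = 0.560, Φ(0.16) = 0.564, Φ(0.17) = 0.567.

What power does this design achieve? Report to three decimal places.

Power ≈ 0.564

z_β = δ·√(n/(σ₁²+σ₂²)) − z_{α/2}
    = 1.4 · √(153/40.05) − 2.576
    = 1.4 · 1.95454 − 2.576
    = 2.7364 − 2.576 = 0.1604 → 0.16
Power = Φ(0.16) = 0.564.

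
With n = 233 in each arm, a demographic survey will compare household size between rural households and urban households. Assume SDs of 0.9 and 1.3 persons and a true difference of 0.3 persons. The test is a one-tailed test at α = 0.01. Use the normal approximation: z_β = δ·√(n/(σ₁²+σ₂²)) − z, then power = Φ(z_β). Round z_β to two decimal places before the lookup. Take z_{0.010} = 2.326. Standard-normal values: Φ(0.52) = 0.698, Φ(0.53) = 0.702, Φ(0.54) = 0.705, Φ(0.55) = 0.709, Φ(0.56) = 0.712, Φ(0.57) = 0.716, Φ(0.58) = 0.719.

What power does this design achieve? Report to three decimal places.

Power ≈ 0.716

z_β = δ·√(n/(σ₁²+σ₂²)) − z_α
    = 0.3 · √(233/2.5) − 2.326
    = 0.3 · 9.65401 − 2.326
    = 2.8962 − 2.326 = 0.5702 → 0.57
Power = Φ(0.57) = 0.716.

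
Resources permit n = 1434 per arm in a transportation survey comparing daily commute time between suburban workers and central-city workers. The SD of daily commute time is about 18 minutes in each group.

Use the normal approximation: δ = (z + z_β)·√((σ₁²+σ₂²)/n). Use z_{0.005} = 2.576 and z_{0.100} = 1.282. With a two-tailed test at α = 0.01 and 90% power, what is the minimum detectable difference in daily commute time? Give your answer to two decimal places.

δ = (z_{α/2} + z_β) · √((σ₁²+σ₂²)/n)
  = (2.576 + 1.282) · √(648/1434)
  = 3.858 · √0.45188
  = 3.858 · 0.6722
  = 2.5934

Minimum detectable difference ≈ 2.59 minutes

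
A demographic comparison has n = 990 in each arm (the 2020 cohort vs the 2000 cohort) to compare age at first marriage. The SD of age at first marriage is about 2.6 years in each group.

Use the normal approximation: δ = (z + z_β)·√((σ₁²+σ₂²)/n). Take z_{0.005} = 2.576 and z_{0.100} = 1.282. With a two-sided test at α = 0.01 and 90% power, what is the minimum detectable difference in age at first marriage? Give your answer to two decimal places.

Minimum detectable difference ≈ 0.45 years

δ = (z_{α/2} + z_β) · √((σ₁²+σ₂²)/n)
  = (2.576 + 1.282) · √(13.52/990)
  = 3.858 · √0.01366
  = 3.858 · 0.1169
  = 0.4509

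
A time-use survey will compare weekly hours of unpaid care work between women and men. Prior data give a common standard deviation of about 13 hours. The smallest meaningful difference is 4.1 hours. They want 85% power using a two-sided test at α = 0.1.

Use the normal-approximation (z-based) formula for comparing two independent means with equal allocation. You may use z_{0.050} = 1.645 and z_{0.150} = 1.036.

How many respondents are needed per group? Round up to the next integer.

n = (z_{α/2} + z_β)² · (σ₁² + σ₂²) / δ²
  = (1.645 + 1.036)² · (2·13² = 338) / 4.1²
  = 7.1878 · 338 / 16.81
  = 144.52
Round up → n = 145 per group.

n = 145 per group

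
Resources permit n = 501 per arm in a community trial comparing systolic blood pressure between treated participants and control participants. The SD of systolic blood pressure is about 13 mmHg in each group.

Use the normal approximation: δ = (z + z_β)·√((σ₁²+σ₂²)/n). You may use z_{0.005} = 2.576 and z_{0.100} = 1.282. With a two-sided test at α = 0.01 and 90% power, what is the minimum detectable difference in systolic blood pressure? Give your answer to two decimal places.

δ = (z_{α/2} + z_β) · √((σ₁²+σ₂²)/n)
  = (2.576 + 1.282) · √(338/501)
  = 3.858 · √0.67465
  = 3.858 · 0.8214
  = 3.1689

Minimum detectable difference ≈ 3.17 mmHg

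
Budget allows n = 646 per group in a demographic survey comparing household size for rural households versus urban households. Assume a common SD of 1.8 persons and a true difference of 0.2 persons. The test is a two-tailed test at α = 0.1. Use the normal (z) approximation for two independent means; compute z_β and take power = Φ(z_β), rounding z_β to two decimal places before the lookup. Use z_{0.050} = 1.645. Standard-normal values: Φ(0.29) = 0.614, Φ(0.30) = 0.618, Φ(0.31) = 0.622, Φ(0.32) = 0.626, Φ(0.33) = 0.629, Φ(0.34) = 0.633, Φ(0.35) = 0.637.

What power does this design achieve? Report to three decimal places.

Power ≈ 0.637

z_β = δ·√(n/(σ₁²+σ₂²)) − z_{α/2}
    = 0.2 · √(646/6.48) − 1.645
    = 0.2 · 9.98456 − 1.645
    = 1.9969 − 1.645 = 0.3519 → 0.35
Power = Φ(0.35) = 0.637.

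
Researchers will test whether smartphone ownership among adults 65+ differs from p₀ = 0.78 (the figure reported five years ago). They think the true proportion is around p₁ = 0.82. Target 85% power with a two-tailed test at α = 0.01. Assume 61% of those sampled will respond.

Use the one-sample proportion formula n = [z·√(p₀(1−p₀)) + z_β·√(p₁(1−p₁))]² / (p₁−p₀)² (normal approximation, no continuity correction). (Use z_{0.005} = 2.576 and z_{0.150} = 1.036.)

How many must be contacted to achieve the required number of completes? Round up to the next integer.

n = 2200

n = [z_{α/2}·√(p₀q₀) + z_β·√(p₁q₁)]² / (p₁ − p₀)²
  = [2.576·√(0.78·0.22) + 1.036·√(0.82·0.18)]² / (0.04)²
  = [2.576·0.4142 + 1.036·0.3842]² / 0.0016
  = [1.4651]² / 0.0016
  = 1341.60
Adjust for 61% response: 1341.60 / 0.61 = 2199.35.
Round up → n = 2200.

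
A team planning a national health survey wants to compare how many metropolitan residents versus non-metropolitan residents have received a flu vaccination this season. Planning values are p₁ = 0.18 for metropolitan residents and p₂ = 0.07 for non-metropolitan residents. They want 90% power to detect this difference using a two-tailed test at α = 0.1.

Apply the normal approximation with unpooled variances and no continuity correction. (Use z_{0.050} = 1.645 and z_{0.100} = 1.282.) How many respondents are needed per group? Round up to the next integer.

n = 151 per group

n = (z_{α/2} + z_β)² · [p₁(1−p₁) + p₂(1−p₂)] / (p₁ − p₂)²
  = (1.645 + 1.282)² · (0.18·0.82 + 0.07·0.93) / (0.11)²
  = (2.927)² · (0.1476 + 0.0651) / 0.0121
  = 8.5673 · 0.2127 / 0.0121
  = 150.60
Round up → n = 151 per group.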